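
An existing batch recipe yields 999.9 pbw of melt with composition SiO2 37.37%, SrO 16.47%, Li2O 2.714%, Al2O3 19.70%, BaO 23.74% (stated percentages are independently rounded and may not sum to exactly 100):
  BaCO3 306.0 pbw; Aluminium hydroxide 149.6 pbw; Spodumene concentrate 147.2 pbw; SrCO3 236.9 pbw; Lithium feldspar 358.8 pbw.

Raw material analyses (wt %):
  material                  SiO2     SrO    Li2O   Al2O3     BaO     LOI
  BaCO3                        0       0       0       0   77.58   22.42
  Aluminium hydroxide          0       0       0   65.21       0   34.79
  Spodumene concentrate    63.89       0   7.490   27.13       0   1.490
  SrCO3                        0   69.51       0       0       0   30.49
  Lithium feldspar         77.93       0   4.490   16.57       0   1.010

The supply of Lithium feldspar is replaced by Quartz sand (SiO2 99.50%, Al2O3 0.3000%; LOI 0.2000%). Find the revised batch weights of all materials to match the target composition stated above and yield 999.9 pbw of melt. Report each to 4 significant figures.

Revised batch per 999.9 pbw melt:
  BaCO3: 306.0 pbw
  Aluminium hydroxide: 150.7 pbw
  Spodumene concentrate: 362.3 pbw
  SrCO3: 236.9 pbw
  Quartz sand: 142.9 pbw
Total batch = 1199 pbw; LOI loss = 198.9 pbw

The intermediate values are displayed, rounded to 4 significant figures, at each printed step. The whole derivation keeps full float precision at all times. A single rounding produces every reported number — derived quantities, which include yield, net glass mass, five oxide percentages, ignition loss, totals, are recomputed in full float precision, as they appear in either problem or answer, starting from the weights on 999.9 pbw of glass.
Oxide mass targets, per 999.9 pbw melt:
  SiO2: 37.37% × 999.9 = 373.7 pbw
  SrO: 16.47% × 999.9 = 164.7 pbw
  Li2O: 2.714% × 999.9 = 27.14 pbw
  Al2O3: 19.70% × 999.9 = 197.0 pbw
  BaO: 23.74% × 999.9 = 237.4 pbw
Checking each oxide sum given the weights on record, per the basis as stated (summed amounts equal target values net of answer rounding effects):
  SiO2: 362.3·0.6389 + 142.9·0.9950 = 373.7 pbw (target 373.7 pbw)
  SrO: 236.9·0.6951 = 164.7 pbw (target 164.7 pbw)
  Li2O: 362.3·0.07490 = 27.14 pbw (target 27.14 pbw)
  Al2O3: 150.7·0.6521 + 362.3·0.2713 + 142.9·0.003000 = 197.0 pbw (target 197.0 pbw)
  BaO: 306.0·0.7758 = 237.4 pbw (target 237.4 pbw)
Glass mass check: whole batch net of LOI = 999.9 pbw (per-oxide target masses sum to 999.8 pbw; against the stated basis, 999.9 pbw — rounding explains the deltas).
Summing the batch: Σ batch = 1199 pbw; LOI removed, Σ of batch·LOI: 198.9 pbw; yield, glass over the total, = 83.40%.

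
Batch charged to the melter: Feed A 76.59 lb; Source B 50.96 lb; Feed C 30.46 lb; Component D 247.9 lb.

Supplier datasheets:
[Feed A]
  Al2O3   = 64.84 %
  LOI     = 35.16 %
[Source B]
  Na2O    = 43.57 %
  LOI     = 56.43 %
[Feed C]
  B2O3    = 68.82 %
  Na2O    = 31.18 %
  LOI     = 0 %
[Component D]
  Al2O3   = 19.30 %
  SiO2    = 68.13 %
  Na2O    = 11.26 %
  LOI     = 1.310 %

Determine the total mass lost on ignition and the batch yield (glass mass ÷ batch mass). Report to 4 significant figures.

LOI loss = 58.93 lb; glass = 347.0 lb; yield = 85.48%

Every computation runs at exact precision through every step. Rounding to four significant figures governs each working value as displayed — every reported value takes a single rounding — all derived quantities are carried starting from the weights for 347.0 lb of glass in full float precision (net glass mass, the four compositions, ignition loss, yield, totals) as written in the question or the answer.
Each material's LOI contribution:
  Feed A: 76.59 × 0.3516 = 26.93 lb
  Source B: 50.96 × 0.5643 = 28.76 lb
  Feed C: 30.46 × 0 = 0 lb
  Component D: 247.9 × 0.01310 = 3.247 lb
Total LOI = 58.93 lb
Glass = batch − LOI = 405.9 − 58.93 = 347.0 lb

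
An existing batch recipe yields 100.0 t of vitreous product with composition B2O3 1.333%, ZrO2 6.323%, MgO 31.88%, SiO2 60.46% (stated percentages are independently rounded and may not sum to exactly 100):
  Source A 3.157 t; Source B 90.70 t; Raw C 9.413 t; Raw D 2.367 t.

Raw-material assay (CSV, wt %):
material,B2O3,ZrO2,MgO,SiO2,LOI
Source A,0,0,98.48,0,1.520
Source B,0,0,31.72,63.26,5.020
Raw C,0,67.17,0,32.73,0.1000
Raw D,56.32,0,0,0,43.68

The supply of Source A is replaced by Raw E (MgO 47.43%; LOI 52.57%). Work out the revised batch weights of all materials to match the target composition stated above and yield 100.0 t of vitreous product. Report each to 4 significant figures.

Revised batch per 100.0 t vitreous product:
  Raw E: 6.555 t
  Source B: 90.70 t
  Raw C: 9.413 t
  Raw D: 2.367 t
Total batch = 109.0 t; LOI loss = 9.042 t

The intermediate values appear rounded to four significant digits alongside each step — every computation maintains full float precision from start to finish — each reported value includes exactly one rounding. All derived quantities (net glass mass, LOI, yield, totals, the four compositions) are carried at exact precision using the weight values per 100.0 t of glass, as set out in the problem or the answer.
Target masses of each oxide per 100.0 t vitreous product:
  B2O3: 1.333% × 100.0 = 1.333 t
  ZrO2: 6.323% × 100.0 = 6.323 t
  MgO: 31.88% × 100.0 = 31.88 t
  SiO2: 60.46% × 100.0 = 60.46 t
Per-oxide balance check with the batch weights as given, per the basis as stated (target by target, the sums agree once rounding is allowed for):
  B2O3: 2.367·0.5632 = 1.333 t (target 1.333 t)
  ZrO2: 9.413·0.6717 = 6.323 t (target 6.323 t)
  MgO: 6.555·0.4743 + 90.70·0.3172 = 31.88 t (target 31.88 t)
  SiO2: 90.70·0.6326 + 9.413·0.3273 = 60.46 t (target 60.46 t)
Glass mass check: the batch minus its LOI: 99.99 t (the targets, summed, come to 100.0 t; the stated basis being 100.0 t — deltas are rounding alone).
Summing the batch: Σ batch = 109.0 t; Σ batch·LOI gives LOI loss = 9.042 t; yield = glass ÷ total batch = 91.71%.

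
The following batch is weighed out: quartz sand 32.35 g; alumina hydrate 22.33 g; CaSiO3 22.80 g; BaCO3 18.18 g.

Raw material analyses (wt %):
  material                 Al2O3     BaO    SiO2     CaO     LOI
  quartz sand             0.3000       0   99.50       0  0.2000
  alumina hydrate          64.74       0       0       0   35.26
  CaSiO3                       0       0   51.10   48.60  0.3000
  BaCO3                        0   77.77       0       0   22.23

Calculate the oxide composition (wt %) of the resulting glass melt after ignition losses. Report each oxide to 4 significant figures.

Glass mass = 83.61 g (batch 95.66 − LOI 12.05).
Composition: Al2O3 17.41%, BaO 16.91%, SiO2 52.43%, CaO 13.25%

Exact precision is carried end to end; rounding to four significant digits extends to every mid-chain value as shown. Each reported number is rounded once only — derived quantities, including glass mass, yield, the totals, the four compositions, LOI, are computed using the weight values per 83.61 g of glass at full precision as written in question or answer.
Oxide-by-oxide delivered mass:
  Al2O3: 32.35·0.003000 + 22.33·0.6474 = 14.55 g
  BaO: 18.18·0.7777 = 14.14 g
  SiO2: 32.35·0.9950 + 22.80·0.5110 = 43.84 g
  CaO: 22.80·0.4860 = 11.08 g
LOI: 32.35·0.002000 + 22.33·0.3526 + 22.80·0.003000 + 18.18·0.2223 = 12.05 g
The glass mass, total less LOI, = 95.66 − 12.05 = 83.61 g (the oxide masses sum to this)
wt % = 100 × oxide mass / glass mass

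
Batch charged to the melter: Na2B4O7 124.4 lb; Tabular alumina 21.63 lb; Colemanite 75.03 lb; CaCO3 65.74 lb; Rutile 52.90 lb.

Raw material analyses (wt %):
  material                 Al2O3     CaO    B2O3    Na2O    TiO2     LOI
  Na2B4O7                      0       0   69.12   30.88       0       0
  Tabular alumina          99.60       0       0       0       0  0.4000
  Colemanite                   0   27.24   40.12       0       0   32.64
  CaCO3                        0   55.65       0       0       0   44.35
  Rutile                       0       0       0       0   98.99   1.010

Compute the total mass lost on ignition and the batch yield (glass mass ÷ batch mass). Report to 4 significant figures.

LOI loss = 54.27 lb; glass = 285.4 lb; yield = 84.03%

All internal work runs at full precision at all times; working values appear, rounded to four significant digits, in the working; each reported result takes a single rounding — derived quantities (LOI, five oxide percentages, glass mass, totals, the yield) are carried at exact precision from the weighed amounts per 285.4 lb of glass, as quoted within the problem or the answer.
Material-by-material LOI:
  Na2B4O7: 124.4 × 0 = 0 lb
  Tabular alumina: 21.63 × 0.004000 = 0.08652 lb
  Colemanite: 75.03 × 0.3264 = 24.49 lb
  CaCO3: 65.74 × 0.4435 = 29.16 lb
  Rutile: 52.90 × 0.01010 = 0.5343 lb
Total LOI = 54.27 lb
Glass = batch − LOI = 339.7 − 54.27 = 285.4 lb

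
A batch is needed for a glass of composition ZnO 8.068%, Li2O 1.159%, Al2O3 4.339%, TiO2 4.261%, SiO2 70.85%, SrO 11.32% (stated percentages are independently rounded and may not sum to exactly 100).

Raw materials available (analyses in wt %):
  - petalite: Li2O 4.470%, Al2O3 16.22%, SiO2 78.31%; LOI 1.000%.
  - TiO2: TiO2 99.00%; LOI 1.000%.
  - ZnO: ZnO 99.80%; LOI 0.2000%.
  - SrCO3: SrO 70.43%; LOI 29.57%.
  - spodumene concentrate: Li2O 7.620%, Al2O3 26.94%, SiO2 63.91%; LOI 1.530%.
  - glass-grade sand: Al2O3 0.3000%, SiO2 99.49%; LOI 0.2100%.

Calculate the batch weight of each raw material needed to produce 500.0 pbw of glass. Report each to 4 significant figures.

Batch per 500.0 pbw glass:
  petalite: 97.27 pbw
  TiO2: 21.52 pbw
  ZnO: 40.42 pbw
  SrCO3: 80.36 pbw
  spodumene concentrate: 18.99 pbw
  glass-grade sand: 267.3 pbw
Total batch = 525.9 pbw; LOI loss = 25.88 pbw; yield = 95.08%

Full precision is held in all steps — mid-chain values are printed, rounded to four significant digits, within the worked lines. A single rounding yields every reported figure — derived quantities (the six compositions, net glass mass, LOI, yield, totals) are recomputed in full float precision using the weight values on 500.0 pbw of glass as quoted within the question or the answer.
The oxide mass targets at 500.0 pbw glass:
  ZnO: 8.068% × 500.0 = 40.34 pbw
  Li2O: 1.159% × 500.0 = 5.795 pbw
  Al2O3: 4.339% × 500.0 = 21.70 pbw
  TiO2: 4.261% × 500.0 = 21.30 pbw
  SiO2: 70.85% × 500.0 = 354.2 pbw
  SrO: 11.32% × 500.0 = 56.60 pbw
Sums-versus-targets review working from each reported weight, under the basis named above (delivered sums recover each target up to rounding of the answer):
  ZnO: 40.42·0.9980 = 40.34 pbw (target 40.34 pbw)
  Li2O: 97.27·0.04470 + 18.99·0.07620 = 5.795 pbw (target 5.795 pbw)
  Al2O3: 97.27·0.1622 + 18.99·0.2694 + 267.3·0.003000 = 21.70 pbw (target 21.70 pbw)
  TiO2: 21.52·0.9900 = 21.30 pbw (target 21.30 pbw)
  SiO2: 97.27·0.7831 + 18.99·0.6391 + 267.3·0.9949 = 354.2 pbw (target 354.2 pbw)
  SrO: 80.36·0.7043 = 56.60 pbw (target 56.60 pbw)
Mass balance on the glass: net batch after ignition = 500.0 pbw (summing oxide targets gives 500.0 pbw; versus the stated basis of 500.0 pbw — differing by rounding only).
Adding the batch up: Σ batch = 525.9 pbw; LOI removed, Σ of batch·LOI: 25.88 pbw; glass ÷ batch gives a yield of 95.08%.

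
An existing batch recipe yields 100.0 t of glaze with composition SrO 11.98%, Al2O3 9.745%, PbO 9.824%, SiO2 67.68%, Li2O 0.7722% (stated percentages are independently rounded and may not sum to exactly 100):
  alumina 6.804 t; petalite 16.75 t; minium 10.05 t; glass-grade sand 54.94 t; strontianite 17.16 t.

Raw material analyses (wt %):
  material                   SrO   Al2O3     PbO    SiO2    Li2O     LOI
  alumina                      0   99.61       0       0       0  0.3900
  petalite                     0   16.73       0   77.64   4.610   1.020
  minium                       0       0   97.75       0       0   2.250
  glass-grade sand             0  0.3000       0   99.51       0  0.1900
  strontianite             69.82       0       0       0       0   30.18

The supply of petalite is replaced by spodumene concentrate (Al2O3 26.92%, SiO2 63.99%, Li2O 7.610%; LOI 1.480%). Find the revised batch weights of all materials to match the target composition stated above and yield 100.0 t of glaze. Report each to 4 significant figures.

Revised batch per 100.0 t glaze:
  alumina: 6.856 t
  spodumene concentrate: 10.15 t
  minium: 10.05 t
  glass-grade sand: 61.49 t
  strontianite: 17.16 t
Total batch = 105.7 t; LOI loss = 5.699 t

Full float precision is held in all steps. Rounding to four significant figures extends to each working value as displayed. Each reported number is rounded exactly once; all derived quantities, which include LOI, totals, the yield, five oxide percentages, net glass mass, are computed at full float precision, as set out in the problem or answer text, using the weight values on 100.0 t of glass.
The oxide mass targets at 100.0 t glaze:
  SrO: 11.98% × 100.0 = 11.98 t
  Al2O3: 9.745% × 100.0 = 9.745 t
  PbO: 9.824% × 100.0 = 9.824 t
  SiO2: 67.68% × 100.0 = 67.68 t
  Li2O: 0.7722% × 100.0 = 0.7722 t
Mass-balance tally per oxide given the weights on record, on the stated basis (sums match the target masses given rounding of the digits):
  SrO: 17.16·0.6982 = 11.98 t (target 11.98 t)
  Al2O3: 6.856·0.9961 + 10.15·0.2692 + 61.49·0.003000 = 9.746 t (target 9.745 t)
  PbO: 10.05·0.9775 = 9.824 t (target 9.824 t)
  SiO2: 10.15·0.6399 + 61.49·0.9951 = 67.68 t (target 67.68 t)
  Li2O: 10.15·0.07610 = 0.7724 t (target 0.7722 t)
Glass-mass bookkeeping: Σ batch − LOI loss = 100.0 t (per-oxide target masses sum to 100.0 t; against the stated basis, 100.0 t — any gap is answer rounding).
Summing the batch: Σ batch = 105.7 t; ignition loss, Σ(batch × LOI) = 5.699 t; yield: glass divided by total = 94.61%.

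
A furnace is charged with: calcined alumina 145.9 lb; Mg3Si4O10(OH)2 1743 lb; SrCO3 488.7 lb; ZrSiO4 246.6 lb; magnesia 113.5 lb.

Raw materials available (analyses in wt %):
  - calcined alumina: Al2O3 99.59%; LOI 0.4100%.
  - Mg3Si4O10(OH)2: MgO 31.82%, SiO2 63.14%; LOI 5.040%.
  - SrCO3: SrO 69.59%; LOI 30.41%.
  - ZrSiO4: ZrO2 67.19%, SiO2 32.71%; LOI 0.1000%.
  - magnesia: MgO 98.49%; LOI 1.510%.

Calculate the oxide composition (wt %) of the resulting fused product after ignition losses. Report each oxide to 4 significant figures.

Glass mass = 2499 lb (batch 2738 − LOI 239.0).
Composition: SrO 13.61%, Al2O3 5.815%, ZrO2 6.631%, MgO 26.67%, SiO2 47.27%

Working values are printed (rounded to 4 significant digits) between the steps — the whole derivation carries full precision at every stage — a single rounding yields every reported result; derived quantities, including LOI, net glass mass, the five compositions, the totals, yield, are carried from the weighed amounts per 2499 lb of glass at exact precision precisely as stated by the question or the answer.
What the batch supplies per oxide:
  SrO: 488.7·0.6959 = 340.1 lb
  Al2O3: 145.9·0.9959 = 145.3 lb
  ZrO2: 246.6·0.6719 = 165.7 lb
  MgO: 1743·0.3182 + 113.5·0.9849 = 666.4 lb
  SiO2: 1743·0.6314 + 246.6·0.3271 = 1181 lb
LOI: 145.9·0.004100 + 1743·0.05040 + 488.7·0.3041 + 246.6·0.001000 + 113.5·0.01510 = 239.0 lb
Glass = total batch minus LOI = 2738 − 239.0 = 2499 lb (the oxide masses sum to this)
percent by weight: oxide/glass ×100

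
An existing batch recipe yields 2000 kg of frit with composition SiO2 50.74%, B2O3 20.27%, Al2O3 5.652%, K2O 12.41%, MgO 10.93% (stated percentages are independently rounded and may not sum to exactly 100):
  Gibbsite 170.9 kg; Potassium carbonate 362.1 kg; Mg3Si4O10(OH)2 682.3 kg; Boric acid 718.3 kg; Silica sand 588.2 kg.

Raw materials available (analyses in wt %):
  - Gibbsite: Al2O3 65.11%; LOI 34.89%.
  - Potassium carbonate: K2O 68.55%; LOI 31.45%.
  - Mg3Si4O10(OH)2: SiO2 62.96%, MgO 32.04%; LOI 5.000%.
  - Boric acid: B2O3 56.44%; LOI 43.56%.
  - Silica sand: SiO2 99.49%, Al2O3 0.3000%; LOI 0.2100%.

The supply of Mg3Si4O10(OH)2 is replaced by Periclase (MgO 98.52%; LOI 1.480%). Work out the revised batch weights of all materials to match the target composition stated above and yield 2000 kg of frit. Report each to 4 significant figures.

The working math runs at full precision at every stage — in-progress results are rounded off to 4 significant figures when displayed. Exactly one rounding lands on each reported result; the derived quantities, including yield, the five compositions, the totals, glass mass, LOI, are computed from the batch weights for 2000 kg of glass at full float precision, as they appear in the question or the answer.
Target oxide masses per 2000 kg frit:
  SiO2: 50.74% × 2000 = 1015 kg
  B2O3: 20.27% × 2000 = 405.4 kg
  Al2O3: 5.652% × 2000 = 113.0 kg
  K2O: 12.41% × 2000 = 248.2 kg
  MgO: 10.93% × 2000 = 218.6 kg
Per-oxide balance check with the batch weights as given, relative to the basis at hand (each sum matches its target mass within answer rounding):
  SiO2: 1020·0.9949 = 1015 kg (target 1015 kg)
  B2O3: 718.3·0.5644 = 405.4 kg (target 405.4 kg)
  Al2O3: 168.9·0.6511 + 1020·0.003000 = 113.0 kg (target 113.0 kg)
  K2O: 362.1·0.6855 = 248.2 kg (target 248.2 kg)
  MgO: 221.9·0.9852 = 218.6 kg (target 218.6 kg)
Mass balance on the glass: total batch − LOI = 2000 kg (oxide target masses add up to 2000 kg; against the stated basis, 2000 kg — differing by rounding only).
Whole-batch sum: Σ batch = 2491 kg; loss to ignition Σ batch·LOI = 491.1 kg; yield: glass divided by total = 80.29%.

Revised batch per 2000 kg frit:
  Gibbsite: 168.9 kg
  Potassium carbonate: 362.1 kg
  Periclase: 221.9 kg
  Boric acid: 718.3 kg
  Silica sand: 1020 kg
Total batch = 2491 kg; LOI loss = 491.1 kg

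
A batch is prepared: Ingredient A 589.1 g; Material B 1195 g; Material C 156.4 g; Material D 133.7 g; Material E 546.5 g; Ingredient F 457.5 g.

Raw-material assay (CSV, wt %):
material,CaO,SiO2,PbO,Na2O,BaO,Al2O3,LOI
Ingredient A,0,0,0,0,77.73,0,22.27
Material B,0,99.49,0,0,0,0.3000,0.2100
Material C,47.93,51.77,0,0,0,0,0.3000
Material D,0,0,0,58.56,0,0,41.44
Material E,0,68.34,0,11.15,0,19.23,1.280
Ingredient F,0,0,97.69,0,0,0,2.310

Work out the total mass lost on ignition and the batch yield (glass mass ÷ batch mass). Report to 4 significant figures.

Intermediates are shown with 4-significant-digit rounding as written; the working math runs at exact precision all the way through; a single rounding produces every reported value — the derived quantities, which include glass mass, yield, totals, the six compositions, ignition loss, are computed in full precision, exactly as printed in the problem or the answer, starting from the weights per 2871 g of glass.
Per-material ignition loss:
  Ingredient A: 589.1 × 0.2227 = 131.2 g
  Material B: 1195 × 0.002100 = 2.510 g
  Material C: 156.4 × 0.003000 = 0.4692 g
  Material D: 133.7 × 0.4144 = 55.41 g
  Material E: 546.5 × 0.01280 = 6.995 g
  Ingredient F: 457.5 × 0.02310 = 10.57 g
Total LOI = 207.1 g
Glass = batch − LOI = 3078 − 207.1 = 2871 g

LOI loss = 207.1 g; glass = 2871 g; yield = 93.27%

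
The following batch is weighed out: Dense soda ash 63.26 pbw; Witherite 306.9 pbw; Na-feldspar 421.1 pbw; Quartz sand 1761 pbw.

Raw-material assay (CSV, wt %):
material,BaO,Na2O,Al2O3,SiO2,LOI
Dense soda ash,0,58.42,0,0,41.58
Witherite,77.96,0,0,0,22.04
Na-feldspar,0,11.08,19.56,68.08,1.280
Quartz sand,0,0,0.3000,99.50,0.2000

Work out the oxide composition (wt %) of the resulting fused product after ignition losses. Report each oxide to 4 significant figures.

Working values are displayed (rounded to four significant digits) as written — all arithmetic keeps full precision at all times; a single rounding finalizes every reported figure; the derived quantities, which include the yield, the totals, four oxide percentages, LOI, net glass mass, are recomputed in full precision, exactly as printed in the problem or the answer, starting from the weights per 2449 pbw of glass.
Oxide-by-oxide delivered mass:
  BaO: 306.9·0.7796 = 239.3 pbw
  Na2O: 63.26·0.5842 + 421.1·0.1108 = 83.61 pbw
  Al2O3: 421.1·0.1956 + 1761·0.003000 = 87.65 pbw
  SiO2: 421.1·0.6808 + 1761·0.9950 = 2039 pbw
LOI: 63.26·0.4158 + 306.9·0.2204 + 421.1·0.01280 + 1761·0.002000 = 102.9 pbw
Glass = total batch minus LOI = 2552 − 102.9 = 2449 pbw (= the summed oxide contributions)
wt % = oxide mass / glass mass × 100

Glass mass = 2449 pbw (batch 2552 − LOI 102.9).
Composition: BaO 9.768%, Na2O 3.414%, Al2O3 3.578%, SiO2 83.24%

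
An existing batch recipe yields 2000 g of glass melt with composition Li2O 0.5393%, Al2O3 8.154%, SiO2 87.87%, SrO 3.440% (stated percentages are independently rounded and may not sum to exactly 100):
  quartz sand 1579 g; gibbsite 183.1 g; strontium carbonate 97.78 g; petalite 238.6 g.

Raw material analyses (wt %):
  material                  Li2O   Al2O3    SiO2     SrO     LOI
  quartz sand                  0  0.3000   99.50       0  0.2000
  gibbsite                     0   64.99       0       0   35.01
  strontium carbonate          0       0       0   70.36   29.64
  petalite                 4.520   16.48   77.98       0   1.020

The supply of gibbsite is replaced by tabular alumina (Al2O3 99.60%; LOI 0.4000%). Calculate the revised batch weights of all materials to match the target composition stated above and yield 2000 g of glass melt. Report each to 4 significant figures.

Intermediates are printed rounded to 4 significant digits alongside each step. The working math holds full float precision throughout; exactly one rounding goes into every reported number. All derived quantities are recomputed at full float precision (four oxide percentages, net glass mass, the totals, the yield, ignition loss) starting from the weights for 2000 g of glass exactly as shown in the problem or answer text.
Oxide mass targets, per 2000 g glass melt:
  Li2O: 0.5393% × 2000 = 10.79 g
  Al2O3: 8.154% × 2000 = 163.1 g
  SiO2: 87.87% × 2000 = 1757 g
  SrO: 3.440% × 2000 = 68.80 g
A balance pass over the oxides, on the weights just shown, versus the basis set out (oxide sums agree with the targets up to rounding of the answer):
  Li2O: 238.6·0.04520 = 10.78 g (target 10.79 g)
  Al2O3: 1579·0.003000 + 119.5·0.9960 + 238.6·0.1648 = 163.1 g (target 163.1 g)
  SiO2: 1579·0.9950 + 238.6·0.7798 = 1757 g (target 1757 g)
  SrO: 97.78·0.7036 = 68.80 g (target 68.80 g)
Glass-mass bookkeeping: total batch − LOI = 2000 g (targets for the oxides total 2000 g; against the stated basis, 2000 g — differing by rounding only).
Summing the batch: Σ batch = 2035 g; the LOI term Σ batch·LOI equals 35.05 g; as yield: glass ÷ batch → 98.28%.

Revised batch per 2000 g glass melt:
  quartz sand: 1579 g
  tabular alumina: 119.5 g
  strontium carbonate: 97.78 g
  petalite: 238.6 g
Total batch = 2035 g; LOI loss = 35.05 g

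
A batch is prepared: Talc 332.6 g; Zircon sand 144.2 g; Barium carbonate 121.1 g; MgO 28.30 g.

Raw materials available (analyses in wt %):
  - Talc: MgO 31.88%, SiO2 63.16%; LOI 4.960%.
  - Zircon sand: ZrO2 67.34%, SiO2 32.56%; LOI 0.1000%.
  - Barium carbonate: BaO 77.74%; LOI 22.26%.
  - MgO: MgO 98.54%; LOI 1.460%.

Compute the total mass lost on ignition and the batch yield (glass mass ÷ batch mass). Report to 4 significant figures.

Full precision is maintained at each step — working values are printed (rounded to four significant digits) when written out — each reported result carries a single rounding — derived quantities, including net glass mass, LOI, four oxide percentages, yield, the totals, are rebuilt starting from the weights for 582.2 g of glass in full float precision as quoted within either problem or answer.
Loss on ignition, line by line:
  Talc: 332.6 × 0.04960 = 16.50 g
  Zircon sand: 144.2 × 0.001000 = 0.1442 g
  Barium carbonate: 121.1 × 0.2226 = 26.96 g
  MgO: 28.30 × 0.01460 = 0.4132 g
Total LOI = 44.01 g
Glass = batch − LOI = 626.2 − 44.01 = 582.2 g

LOI loss = 44.01 g; glass = 582.2 g; yield = 92.97%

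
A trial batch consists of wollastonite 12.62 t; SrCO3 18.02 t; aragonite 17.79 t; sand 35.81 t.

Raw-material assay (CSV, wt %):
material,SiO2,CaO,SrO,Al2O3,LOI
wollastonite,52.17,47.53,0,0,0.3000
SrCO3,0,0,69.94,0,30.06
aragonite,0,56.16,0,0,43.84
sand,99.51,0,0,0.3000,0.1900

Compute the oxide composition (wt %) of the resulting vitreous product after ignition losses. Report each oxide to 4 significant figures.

Values along the way are displayed, with 4-significant-figure rounding, between the steps; the whole derivation keeps full float precision at all times — each reported number undergoes a single rounding; the derived quantities are rebuilt at full precision (the totals, glass mass, ignition loss, the four compositions, the yield) using the weight values on 70.92 t of glass, exactly as printed in question or answer.
Per-oxide mass from batch:
  SiO2: 12.62·0.5217 + 35.81·0.9951 = 42.22 t
  CaO: 12.62·0.4753 + 17.79·0.5616 = 15.99 t
  SrO: 18.02·0.6994 = 12.60 t
  Al2O3: 35.81·0.003000 = 0.1074 t
LOI: 12.62·0.003000 + 18.02·0.3006 + 17.79·0.4384 + 35.81·0.001900 = 13.32 t
Net of LOI, the glass mass = 84.24 − 13.32 = 70.92 t (matching Σ of the oxides)
each wt % is 100 × oxide ÷ glass

Glass mass = 70.92 t (batch 84.24 − LOI 13.32).
Composition: SiO2 59.53%, CaO 22.55%, SrO 17.77%, Al2O3 0.1515%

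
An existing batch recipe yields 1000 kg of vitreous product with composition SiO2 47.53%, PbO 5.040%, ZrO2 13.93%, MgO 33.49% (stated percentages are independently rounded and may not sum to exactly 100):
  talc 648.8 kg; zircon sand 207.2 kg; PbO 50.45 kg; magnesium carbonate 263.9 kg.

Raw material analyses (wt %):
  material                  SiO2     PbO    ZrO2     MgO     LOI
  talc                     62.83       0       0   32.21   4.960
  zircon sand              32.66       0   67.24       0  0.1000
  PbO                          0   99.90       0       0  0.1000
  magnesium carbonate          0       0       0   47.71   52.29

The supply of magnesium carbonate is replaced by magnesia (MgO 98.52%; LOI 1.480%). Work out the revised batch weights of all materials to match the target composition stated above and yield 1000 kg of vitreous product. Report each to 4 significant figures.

Working values are displayed rounded to four significant digits between the steps. Full precision is kept end to end — exactly one rounding goes into each reported value. Derived quantities (the totals, yield, glass mass, four oxide percentages, ignition loss) are rebuilt at full precision from the batch weights per 1000 kg of glass precisely as stated by the problem or answer text.
Oxide mass targets, per 1000 kg vitreous product:
  SiO2: 47.53% × 1000 = 475.3 kg
  PbO: 5.040% × 1000 = 50.40 kg
  ZrO2: 13.93% × 1000 = 139.3 kg
  MgO: 33.49% × 1000 = 334.9 kg
Checking each oxide sum with the batch weights as given, on the stated basis (sum by sum, the targets are met once rounding is allowed for):
  SiO2: 648.8·0.6283 + 207.2·0.3266 = 475.3 kg (target 475.3 kg)
  PbO: 50.45·0.9990 = 50.40 kg (target 50.40 kg)
  ZrO2: 207.2·0.6724 = 139.3 kg (target 139.3 kg)
  MgO: 648.8·0.3221 + 127.8·0.9852 = 334.9 kg (target 334.9 kg)
Auditing the glass mass value: net batch after ignition = 999.9 kg (per-oxide target masses sum to 999.9 kg; stated basis 1000 kg — rounding explains the deltas).
Batch total: Σ batch = 1034 kg; ignition loss, Σ(batch × LOI) = 34.33 kg; the yield ratio, glass ÷ batch: 96.68%.

Revised batch per 1000 kg vitreous product:
  talc: 648.8 kg
  zircon sand: 207.2 kg
  PbO: 50.45 kg
  magnesia: 127.8 kg
Total batch = 1034 kg; LOI loss = 34.33 kg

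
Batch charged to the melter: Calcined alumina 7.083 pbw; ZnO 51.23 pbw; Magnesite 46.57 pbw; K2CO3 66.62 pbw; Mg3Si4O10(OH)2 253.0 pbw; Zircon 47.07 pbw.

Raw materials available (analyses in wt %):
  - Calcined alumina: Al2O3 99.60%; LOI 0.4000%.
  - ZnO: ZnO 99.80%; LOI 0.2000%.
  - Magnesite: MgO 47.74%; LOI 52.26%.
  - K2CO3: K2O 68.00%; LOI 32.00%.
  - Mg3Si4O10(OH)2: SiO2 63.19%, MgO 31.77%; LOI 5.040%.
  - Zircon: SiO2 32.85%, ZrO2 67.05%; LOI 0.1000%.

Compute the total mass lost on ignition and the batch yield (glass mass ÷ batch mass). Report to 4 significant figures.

LOI loss = 58.58 pbw; glass = 413.0 pbw; yield = 87.58%

The whole derivation carries full precision end to end — values along the way appear (rounded to four significant figures) at each printed step; each reported value is rounded only once; the derived quantities are carried from the batch weights at 413.0 pbw of glass in full precision (net glass mass, totals, the six compositions, LOI, yield) as written in the problem or answer text.
Loss on ignition, line by line:
  Calcined alumina: 7.083 × 0.004000 = 0.02833 pbw
  ZnO: 51.23 × 0.002000 = 0.1025 pbw
  Magnesite: 46.57 × 0.5226 = 24.34 pbw
  K2CO3: 66.62 × 0.3200 = 21.32 pbw
  Mg3Si4O10(OH)2: 253.0 × 0.05040 = 12.75 pbw
  Zircon: 47.07 × 0.001000 = 0.04707 pbw
Total LOI = 58.58 pbw
Glass = batch − LOI = 471.6 − 58.58 = 413.0 pbw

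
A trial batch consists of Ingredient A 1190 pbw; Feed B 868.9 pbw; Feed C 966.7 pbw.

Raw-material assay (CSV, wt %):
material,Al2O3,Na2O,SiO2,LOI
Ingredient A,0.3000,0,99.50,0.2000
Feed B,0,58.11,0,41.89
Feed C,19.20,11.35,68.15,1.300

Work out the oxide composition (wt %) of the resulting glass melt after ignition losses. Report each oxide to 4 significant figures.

All arithmetic carries full float precision at each step; working values appear (rounded to four significant figures) on the page; each reported number takes just one rounding — all derived quantities (the yield, LOI, totals, the three compositions, glass mass) are computed starting from the weights on 2647 pbw of glass in full precision as given in the question or the answer.
Per-oxide mass from batch:
  Al2O3: 1190·0.003000 + 966.7·0.1920 = 189.2 pbw
  Na2O: 868.9·0.5811 + 966.7·0.1135 = 614.6 pbw
  SiO2: 1190·0.9950 + 966.7·0.6815 = 1843 pbw
LOI: 1190·0.002000 + 868.9·0.4189 + 966.7·0.01300 = 378.9 pbw
batch − LOI leaves glass = 3026 − 378.9 = 2647 pbw (matching Σ of the oxides)
oxide / glass × 100 gives the wt %

Glass mass = 2647 pbw (batch 3026 − LOI 378.9).
Composition: Al2O3 7.148%, Na2O 23.22%, SiO2 69.63%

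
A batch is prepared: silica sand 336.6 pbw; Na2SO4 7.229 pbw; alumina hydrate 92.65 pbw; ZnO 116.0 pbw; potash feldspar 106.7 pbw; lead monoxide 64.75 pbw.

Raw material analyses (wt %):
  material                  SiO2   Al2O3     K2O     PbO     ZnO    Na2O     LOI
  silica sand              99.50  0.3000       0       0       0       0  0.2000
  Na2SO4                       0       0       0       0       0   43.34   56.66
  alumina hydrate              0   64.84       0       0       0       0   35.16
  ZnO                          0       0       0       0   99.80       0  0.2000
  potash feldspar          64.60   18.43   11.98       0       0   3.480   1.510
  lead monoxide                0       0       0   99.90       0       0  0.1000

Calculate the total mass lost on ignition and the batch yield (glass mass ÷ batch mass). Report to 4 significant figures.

The intermediate values are printed, rounded to four significant digits, within the worked lines; all internal work holds full float precision throughout. Each reported number receives exactly one rounding; all derived quantities (yield, glass mass, ignition loss, totals, six oxide percentages) are carried from the batch weights at 684.7 pbw of glass at full float precision as given in the problem or the answer.
Per-material ignition loss:
  silica sand: 336.6 × 0.002000 = 0.6732 pbw
  Na2SO4: 7.229 × 0.5666 = 4.096 pbw
  alumina hydrate: 92.65 × 0.3516 = 32.58 pbw
  ZnO: 116.0 × 0.002000 = 0.2320 pbw
  potash feldspar: 106.7 × 0.01510 = 1.611 pbw
  lead monoxide: 64.75 × 0.001000 = 0.06475 pbw
Total LOI = 39.25 pbw
Glass = batch − LOI = 723.9 − 39.25 = 684.7 pbw

LOI loss = 39.25 pbw; glass = 684.7 pbw; yield = 94.58%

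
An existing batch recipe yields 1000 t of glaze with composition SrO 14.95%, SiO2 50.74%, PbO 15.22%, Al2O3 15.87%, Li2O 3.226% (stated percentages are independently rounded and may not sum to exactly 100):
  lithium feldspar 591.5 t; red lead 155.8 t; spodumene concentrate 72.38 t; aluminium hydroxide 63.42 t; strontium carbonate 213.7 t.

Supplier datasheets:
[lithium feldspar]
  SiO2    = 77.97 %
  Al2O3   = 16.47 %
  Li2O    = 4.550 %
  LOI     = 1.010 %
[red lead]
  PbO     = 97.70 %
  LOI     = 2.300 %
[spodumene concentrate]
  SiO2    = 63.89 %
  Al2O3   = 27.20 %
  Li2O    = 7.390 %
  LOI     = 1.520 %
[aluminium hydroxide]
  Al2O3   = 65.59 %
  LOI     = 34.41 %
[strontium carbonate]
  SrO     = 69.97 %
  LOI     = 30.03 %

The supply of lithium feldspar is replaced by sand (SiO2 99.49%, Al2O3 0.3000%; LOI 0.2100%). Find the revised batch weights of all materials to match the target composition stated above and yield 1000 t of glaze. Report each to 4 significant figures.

Every computation holds full float precision through the solve. Intermediates appear rounded to four significant figures between the steps; a single rounding completes each reported result; the derived quantities are rebuilt starting from the weights per 1000 t of glass at full precision (the yield, net glass mass, ignition loss, the five compositions, the totals), as quoted within the problem or the answer.
Target masses of each oxide per 1000 t glaze:
  SrO: 14.95% × 1000 = 149.5 t
  SiO2: 50.74% × 1000 = 507.4 t
  PbO: 15.22% × 1000 = 152.2 t
  Al2O3: 15.87% × 1000 = 158.7 t
  Li2O: 3.226% × 1000 = 32.26 t
Checking each oxide sum using the reported weights, for the quoted basis mass (every target is met by its sum up to rounding of the answer):
  SrO: 213.7·0.6997 = 149.5 t (target 149.5 t)
  SiO2: 229.7·0.9949 + 436.5·0.6389 = 507.4 t (target 507.4 t)
  PbO: 155.8·0.9770 = 152.2 t (target 152.2 t)
  Al2O3: 229.7·0.003000 + 436.5·0.2720 + 59.88·0.6559 = 158.7 t (target 158.7 t)
  Li2O: 436.5·0.07390 = 32.26 t (target 32.26 t)
Glass-mass sanity pass: batch total minus LOI = 1000 t (per-oxide target masses sum to 1000 t; with the basis standing at 1000 t — deltas are rounding alone).
Batch grand total — Σ batch = 1096 t; loss to ignition Σ batch·LOI = 95.48 t; yield: glass divided by total = 91.29%.

Revised batch per 1000 t glaze:
  sand: 229.7 t
  red lead: 155.8 t
  spodumene concentrate: 436.5 t
  aluminium hydroxide: 59.88 t
  strontium carbonate: 213.7 t
Total batch = 1096 t; LOI loss = 95.48 t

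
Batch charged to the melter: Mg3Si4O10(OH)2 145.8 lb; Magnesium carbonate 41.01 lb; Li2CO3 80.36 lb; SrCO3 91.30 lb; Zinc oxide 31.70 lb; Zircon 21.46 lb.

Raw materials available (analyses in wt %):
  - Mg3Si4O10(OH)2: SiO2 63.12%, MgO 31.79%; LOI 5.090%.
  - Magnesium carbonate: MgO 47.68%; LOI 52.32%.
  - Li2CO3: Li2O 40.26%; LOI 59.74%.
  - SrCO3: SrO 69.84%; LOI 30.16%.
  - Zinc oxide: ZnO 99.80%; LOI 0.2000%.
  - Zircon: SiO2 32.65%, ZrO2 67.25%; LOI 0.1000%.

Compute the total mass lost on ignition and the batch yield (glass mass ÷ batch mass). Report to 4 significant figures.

LOI loss = 104.5 lb; glass = 307.1 lb; yield = 74.61%

Intermediates are printed rounded to four significant figures. The working math carries full float precision from start to finish — a single rounding completes every reported figure — the derived quantities, which include glass mass, the yield, six oxide percentages, ignition loss, totals, are recomputed at exact precision, as quoted within the problem or answer text, from the batch weights at 307.1 lb of glass.
Each material's LOI contribution:
  Mg3Si4O10(OH)2: 145.8 × 0.05090 = 7.421 lb
  Magnesium carbonate: 41.01 × 0.5232 = 21.46 lb
  Li2CO3: 80.36 × 0.5974 = 48.01 lb
  SrCO3: 91.30 × 0.3016 = 27.54 lb
  Zinc oxide: 31.70 × 0.002000 = 0.06340 lb
  Zircon: 21.46 × 0.001000 = 0.02146 lb
Total LOI = 104.5 lb
Glass = batch − LOI = 411.6 − 104.5 = 307.1 lb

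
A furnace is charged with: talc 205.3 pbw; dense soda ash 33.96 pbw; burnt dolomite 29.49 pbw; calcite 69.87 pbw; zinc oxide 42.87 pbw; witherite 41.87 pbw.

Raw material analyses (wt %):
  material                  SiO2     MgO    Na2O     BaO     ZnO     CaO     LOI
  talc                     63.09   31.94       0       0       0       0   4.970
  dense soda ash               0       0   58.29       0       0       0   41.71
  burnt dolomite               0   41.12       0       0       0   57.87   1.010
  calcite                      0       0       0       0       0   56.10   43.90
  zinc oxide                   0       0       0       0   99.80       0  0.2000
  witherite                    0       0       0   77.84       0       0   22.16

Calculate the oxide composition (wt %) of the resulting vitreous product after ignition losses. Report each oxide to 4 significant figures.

Every computation carries full float precision at each step. Intermediates are shown rounded to four significant digits between the steps — every reported value takes just one rounding; all derived quantities, which include the six compositions, totals, the yield, LOI, net glass mass, are re-derived in full precision, as they appear in the problem or the answer, from the batch weights per 358.7 pbw of glass.
Oxide masses out of the charge:
  SiO2: 205.3·0.6309 = 129.5 pbw
  MgO: 205.3·0.3194 + 29.49·0.4112 = 77.70 pbw
  Na2O: 33.96·0.5829 = 19.80 pbw
  BaO: 41.87·0.7784 = 32.59 pbw
  ZnO: 42.87·0.9980 = 42.78 pbw
  CaO: 29.49·0.5787 + 69.87·0.5610 = 56.26 pbw
LOI: 205.3·0.04970 + 33.96·0.4171 + 29.49·0.01010 + 69.87·0.4390 + 42.87·0.002000 + 41.87·0.2216 = 64.70 pbw
Resulting glass, batch − LOI: 423.4 − 64.70 = 358.7 pbw (consistent with Σ oxide mass)
each oxide over glass, ×100, is wt %

Glass mass = 358.7 pbw (batch 423.4 − LOI 64.70).
Composition: SiO2 36.11%, MgO 21.66%, Na2O 5.519%, BaO 9.087%, ZnO 11.93%, CaO 15.69%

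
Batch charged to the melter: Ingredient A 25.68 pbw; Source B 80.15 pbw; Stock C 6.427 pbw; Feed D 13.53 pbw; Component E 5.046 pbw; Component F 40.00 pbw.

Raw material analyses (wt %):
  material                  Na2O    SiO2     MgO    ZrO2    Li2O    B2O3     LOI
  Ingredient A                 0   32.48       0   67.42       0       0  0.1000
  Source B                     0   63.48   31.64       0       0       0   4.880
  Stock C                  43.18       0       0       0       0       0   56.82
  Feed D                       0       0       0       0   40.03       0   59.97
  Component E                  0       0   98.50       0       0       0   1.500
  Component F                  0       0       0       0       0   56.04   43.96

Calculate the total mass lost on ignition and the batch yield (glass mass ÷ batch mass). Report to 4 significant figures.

LOI loss = 33.36 pbw; glass = 137.5 pbw; yield = 80.47%

Values along the way appear rounded to 4 significant figures within the worked lines — all arithmetic holds exact precision at every stage. A single rounding finalizes each reported figure. The derived quantities (yield, the six compositions, ignition loss, the totals, net glass mass) are rebuilt from the batch weights per 137.5 pbw of glass at exact precision as set out in problem or answer.
Each material's LOI contribution:
  Ingredient A: 25.68 × 0.001000 = 0.02568 pbw
  Source B: 80.15 × 0.04880 = 3.911 pbw
  Stock C: 6.427 × 0.5682 = 3.652 pbw
  Feed D: 13.53 × 0.5997 = 8.114 pbw
  Component E: 5.046 × 0.01500 = 0.07569 pbw
  Component F: 40.00 × 0.4396 = 17.58 pbw
Total LOI = 33.36 pbw
Glass = batch − LOI = 170.8 − 33.36 = 137.5 pbw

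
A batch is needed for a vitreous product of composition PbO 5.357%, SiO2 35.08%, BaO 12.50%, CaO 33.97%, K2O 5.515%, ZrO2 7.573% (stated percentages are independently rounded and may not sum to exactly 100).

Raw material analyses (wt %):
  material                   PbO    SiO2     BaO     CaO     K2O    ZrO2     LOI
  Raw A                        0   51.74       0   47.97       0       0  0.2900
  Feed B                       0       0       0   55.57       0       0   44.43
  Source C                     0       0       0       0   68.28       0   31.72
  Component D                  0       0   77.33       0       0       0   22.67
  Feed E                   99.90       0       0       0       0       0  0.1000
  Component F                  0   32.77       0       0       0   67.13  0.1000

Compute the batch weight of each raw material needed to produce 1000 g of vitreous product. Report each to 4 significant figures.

Batch per 1000 g vitreous product:
  Raw A: 606.6 g
  Feed B: 87.70 g
  Source C: 80.77 g
  Component D: 161.6 g
  Feed E: 53.62 g
  Component F: 112.8 g
Total batch = 1103 g; LOI loss = 103.1 g; yield = 90.65%

The intermediate values are printed, rounded to four significant digits, as written. All internal work keeps full float precision at every stage; every reported number carries a single rounding — derived quantities are computed starting from the weights on 1000 g of glass at full precision (six oxide percentages, the totals, LOI, yield, net glass mass) exactly as shown in either problem or answer.
Target oxide masses per 1000 g vitreous product:
  PbO: 5.357% × 1000 = 53.57 g
  SiO2: 35.08% × 1000 = 350.8 g
  BaO: 12.50% × 1000 = 125.0 g
  CaO: 33.97% × 1000 = 339.7 g
  K2O: 5.515% × 1000 = 55.15 g
  ZrO2: 7.573% × 1000 = 75.73 g
A balance pass over the oxides, per the reported batch figures, for the quoted basis mass (delivered sums recover each target given rounding of the digits):
  PbO: 53.62·0.9990 = 53.57 g (target 53.57 g)
  SiO2: 606.6·0.5174 + 112.8·0.3277 = 350.8 g (target 350.8 g)
  BaO: 161.6·0.7733 = 125.0 g (target 125.0 g)
  CaO: 606.6·0.4797 + 87.70·0.5557 = 339.7 g (target 339.7 g)
  K2O: 80.77·0.6828 = 55.15 g (target 55.15 g)
  ZrO2: 112.8·0.6713 = 75.72 g (target 75.73 g)
Auditing the glass mass value: whole batch net of LOI = 999.9 g (the targets, summed, come to 1000 g; against the stated basis, 1000 g — differing by rounding only).
Summing the batch: Σ batch = 1103 g; LOI removed, Σ of batch·LOI: 103.1 g; the yield ratio, glass ÷ batch: 90.65%.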